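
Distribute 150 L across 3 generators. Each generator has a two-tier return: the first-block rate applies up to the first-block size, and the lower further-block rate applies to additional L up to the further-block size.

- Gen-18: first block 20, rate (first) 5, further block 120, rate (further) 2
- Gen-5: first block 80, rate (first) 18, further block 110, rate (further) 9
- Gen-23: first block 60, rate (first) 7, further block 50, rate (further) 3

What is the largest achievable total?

2070

Order all 6 blocks by rate: Gen-5/first 18 > Gen-5/second 9 > Gen-23/first 7 > Gen-18/first 5 > Gen-23/second 3 > Gen-18/second 2.
Gen-5 first at 18: fill all 80 — 70 left.
Gen-5/second: +70 of 110 at 9; pool empty.
Total = 18×80 + 9×70 = 2070.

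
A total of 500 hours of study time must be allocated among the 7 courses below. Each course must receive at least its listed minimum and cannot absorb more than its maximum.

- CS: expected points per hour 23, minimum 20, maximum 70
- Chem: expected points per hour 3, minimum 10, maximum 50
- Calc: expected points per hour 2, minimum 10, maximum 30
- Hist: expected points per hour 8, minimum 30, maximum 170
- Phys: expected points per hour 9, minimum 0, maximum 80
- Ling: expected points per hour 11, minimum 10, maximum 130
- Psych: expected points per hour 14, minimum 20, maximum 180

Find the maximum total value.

Meeting every minimum uses 20+10+10+30+0+10+20 = 100 hours, leaving 400.
Highest expected points per hour first: CS 23 > Psych 14 > Ling 11 > Phys 9 > Hist 8 > Chem 3 > Calc 2.
Give CS 50 more to hit its cap of 70 — 350 left.
Psych: +160 to 180 (cap) — 190 left.
Ling: +120 to 130 (cap) — 70 left.
Phys has room for 80 more but only 70 remain, so it gets 70.
Total = 23×70 + 3×10 + 2×10 + 8×30 + 9×70 + 11×130 + 14×180 = 6480.

6480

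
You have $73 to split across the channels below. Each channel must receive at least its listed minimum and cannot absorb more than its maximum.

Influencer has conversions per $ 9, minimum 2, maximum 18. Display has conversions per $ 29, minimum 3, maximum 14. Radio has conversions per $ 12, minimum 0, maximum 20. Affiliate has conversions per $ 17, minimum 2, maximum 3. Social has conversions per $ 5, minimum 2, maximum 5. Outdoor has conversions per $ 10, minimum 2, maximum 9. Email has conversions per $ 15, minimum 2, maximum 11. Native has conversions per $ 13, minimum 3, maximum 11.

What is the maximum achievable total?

Meeting every minimum uses 2+3+0+2+2+2+2+3 = 16 $, leaving 57.
Highest conversions per $ first: Display 29 > Affiliate 17 > Email 15 > Native 13 > Radio 12 > Outdoor 10 > Influencer 9 > Social 5.
Give Display 11 more to hit its cap of 14 ; 46 left.
Give Affiliate 1 more to hit its cap of 3 ; 45 left.
Give Email 9 more to hit its cap of 11 ; 36 left.
Native: +8 to 11 (cap) ; 28 left.
Give Radio 20 more to hit its cap of 20 ; 8 left.
Outdoor takes 7 more to reach its cap of 9 ; 1 left.
Influencer: +1 (room for 16) → 3. Pool exhausted.
Total = 9×3 + 29×14 + 12×20 + 17×3 + 5×2 + 10×9 + 15×11 + 13×11 = 1132.

1132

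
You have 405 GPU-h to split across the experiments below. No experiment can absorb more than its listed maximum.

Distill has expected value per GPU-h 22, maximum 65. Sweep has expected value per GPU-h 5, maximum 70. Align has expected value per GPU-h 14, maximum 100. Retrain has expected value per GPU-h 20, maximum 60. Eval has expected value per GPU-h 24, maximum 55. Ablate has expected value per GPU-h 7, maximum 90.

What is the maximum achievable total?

6155

Order the experiments by expected value per GPU-h: Eval 24 > Distill 22 > Retrain 20 > Align 14 > Ablate 7 > Sweep 5.
Give Eval 55 to hit its cap of 55 ; 350 left.
Distill takes 65 to reach its cap of 65 ; 285 left.
Retrain: +60 to 60 (cap) ; 225 left.
Give Align 100 to hit its cap of 100 ; 125 left.
Give Ablate 90 to hit its cap of 90 ; 35 left.
Sweep has room for 70 but only 35 remain, so it gets 35.
Total = 22×65 + 5×35 + 14×100 + 20×60 + 24×55 + 7×90 = 6155.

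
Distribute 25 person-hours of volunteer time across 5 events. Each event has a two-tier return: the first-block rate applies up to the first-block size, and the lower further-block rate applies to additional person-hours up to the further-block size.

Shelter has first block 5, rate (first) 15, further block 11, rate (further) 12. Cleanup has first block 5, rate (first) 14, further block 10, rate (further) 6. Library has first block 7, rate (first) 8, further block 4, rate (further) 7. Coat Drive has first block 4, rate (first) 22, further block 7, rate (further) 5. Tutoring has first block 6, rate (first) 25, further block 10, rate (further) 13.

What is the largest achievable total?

Rank every tier by rate: Tutoring/T1 25 > Coat Drive/T1 22 > Shelter/T1 15 > Cleanup/T1 14 > Tutoring/T2 13 > Shelter/T2 12 > Library/T1 8 > Library/T2 7 > Cleanup/T2 6 > Coat Drive/T2 5.
Tutoring T1 at 25: fill all 6 — 19 left.
Fill Coat Drive T1 block (4 at 22) — 15 left.
Fill Shelter T1 block (5 at 15) — 10 left.
Cleanup T1 at 14: fill all 5 — 5 left.
Tutoring T2 at 13: only 5 left, fill 5.
Total = 25×6 + 22×4 + 15×5 + 14×5 + 13×5 = 448.

448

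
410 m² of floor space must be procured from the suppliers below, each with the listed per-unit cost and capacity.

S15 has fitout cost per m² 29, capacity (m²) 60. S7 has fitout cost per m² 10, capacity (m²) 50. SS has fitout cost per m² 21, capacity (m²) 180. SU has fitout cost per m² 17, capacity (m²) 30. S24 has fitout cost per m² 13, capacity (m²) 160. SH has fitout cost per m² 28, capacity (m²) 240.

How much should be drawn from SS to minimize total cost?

Fill from the cheapest supplier first.
Take 50 from S7 at 10 ; need 360 more.
Take 160 from S24 at 13 ; need 200 more.
SU (17): use full 30 ; 170 m² to go.
Take 170 from SS at 21 to finish.
SH, S15: unused.

170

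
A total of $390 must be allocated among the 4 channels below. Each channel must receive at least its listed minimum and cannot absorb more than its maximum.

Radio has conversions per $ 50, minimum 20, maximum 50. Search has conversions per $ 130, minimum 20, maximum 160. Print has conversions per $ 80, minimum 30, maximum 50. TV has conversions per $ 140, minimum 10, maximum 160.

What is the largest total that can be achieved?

Meeting every minimum uses 20+20+30+10 = 80 $, leaving 310.
Order the channels by conversions per $: TV 140 > Search 130 > Print 80 > Radio 50.
TV: +150 to 160 (cap) — 160 left.
Search takes 140 more to reach its cap of 160 — 20 left.
Give Print 20 more to hit its cap of 50 — 0 left.
Total = 50×20 + 130×160 + 80×50 + 140×160 = 48200.

48200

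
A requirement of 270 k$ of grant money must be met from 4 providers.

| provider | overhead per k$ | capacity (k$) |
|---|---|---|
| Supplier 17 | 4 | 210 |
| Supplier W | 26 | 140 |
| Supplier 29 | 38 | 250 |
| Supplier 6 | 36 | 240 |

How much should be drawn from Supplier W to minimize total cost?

60

Cheapest first:
Supplier 17 at 4: take all 210 k$ → 60 still needed.
Supplier W (26): take the remaining 60 → done.
Supplier 6, Supplier 29: unused.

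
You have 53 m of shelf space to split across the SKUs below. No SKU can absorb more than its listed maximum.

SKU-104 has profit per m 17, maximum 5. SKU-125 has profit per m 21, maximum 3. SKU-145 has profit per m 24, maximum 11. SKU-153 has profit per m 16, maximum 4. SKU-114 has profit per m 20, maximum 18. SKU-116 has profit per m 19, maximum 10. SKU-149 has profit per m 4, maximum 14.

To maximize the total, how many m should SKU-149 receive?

2

Order the SKUs by profit per m: SKU-145 24 > SKU-125 21 > SKU-114 20 > SKU-116 19 > SKU-104 17 > SKU-153 16 > SKU-149 4.
Give SKU-145 11 to hit its cap of 11 ; 42 left.
Give SKU-125 3 to hit its cap of 3 ; 39 left.
SKU-114 takes 18 to reach its cap of 18 ; 21 left.
SKU-116: +10 to 10 (cap) ; 11 left.
SKU-104 takes 5 to reach its cap of 5 ; 6 left.
SKU-153 takes 4 to reach its cap of 4 ; 2 left.
SKU-149: +2 (room for 14) → 2. Pool exhausted.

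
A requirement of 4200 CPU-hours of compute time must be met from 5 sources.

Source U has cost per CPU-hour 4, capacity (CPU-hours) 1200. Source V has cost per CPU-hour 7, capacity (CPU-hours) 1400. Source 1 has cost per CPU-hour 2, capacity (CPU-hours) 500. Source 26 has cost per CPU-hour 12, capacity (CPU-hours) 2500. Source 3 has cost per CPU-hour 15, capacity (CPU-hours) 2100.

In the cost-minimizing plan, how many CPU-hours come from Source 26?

Use sources in increasing cost order.
Source 1 (2): use full 500 → 3700 CPU-hours to go.
Source U (4): use full 1200 → 2500 CPU-hours to go.
Source V at 7: take all 1400 CPU-hours → 1100 still needed.
Source 26 at 12: take 1100 of its 2500 → requirement met.
Source 3: unused.

1100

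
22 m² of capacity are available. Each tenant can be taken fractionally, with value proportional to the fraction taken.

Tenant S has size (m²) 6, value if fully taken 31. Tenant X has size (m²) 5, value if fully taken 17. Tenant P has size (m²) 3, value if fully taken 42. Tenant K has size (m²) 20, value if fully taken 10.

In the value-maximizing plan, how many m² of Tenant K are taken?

Sort by value density: Tenant P 42/3≈14, Tenant S 31/6≈5.17, Tenant X 17/5≈3.4, Tenant K 10/20≈0.5.
Take all of Tenant P (3 m², value 42) ; 19 m² left.
All 6 m² of Tenant S fit (value 31) ; 13 remain.
All 5 m² of Tenant X fit (value 17) ; 8 remain.
Fill the last 8 m² with part of Tenant K: 8/20 of it earns 4.

8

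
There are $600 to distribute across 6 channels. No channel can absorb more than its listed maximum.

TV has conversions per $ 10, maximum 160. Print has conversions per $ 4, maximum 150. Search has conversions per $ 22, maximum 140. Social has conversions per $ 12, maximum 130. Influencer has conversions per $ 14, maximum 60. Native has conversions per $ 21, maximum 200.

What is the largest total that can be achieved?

10380

Highest conversions per $ first: Search 22 > Native 21 > Influencer 14 > Social 12 > TV 10 > Print 4.
Search takes 140 to reach its cap of 140 — 460 left.
Native takes 200 to reach its cap of 200 — 260 left.
Influencer takes 60 to reach its cap of 60 — 200 left.
Social: +130 to 130 (cap) — 70 left.
TV: +70 (room for 160) → 70. Pool exhausted.
Total = 10×70 + 22×140 + 12×130 + 14×60 + 21×200 = 10380.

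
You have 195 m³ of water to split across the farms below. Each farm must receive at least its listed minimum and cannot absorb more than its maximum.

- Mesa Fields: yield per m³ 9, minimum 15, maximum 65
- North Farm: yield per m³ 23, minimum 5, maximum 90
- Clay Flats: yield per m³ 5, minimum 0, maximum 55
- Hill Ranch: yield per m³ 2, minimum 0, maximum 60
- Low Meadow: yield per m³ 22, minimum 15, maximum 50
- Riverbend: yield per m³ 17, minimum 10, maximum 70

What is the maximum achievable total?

3985

Meeting every minimum uses 15+5+0+0+15+10 = 45 m³, leaving 150.
Order the farms by yield per m³: North Farm 23 > Low Meadow 22 > Riverbend 17 > Mesa Fields 9 > Clay Flats 5 > Hill Ranch 2.
North Farm takes 85 more to reach its cap of 90 — 65 left.
Low Meadow takes 35 more to reach its cap of 50 — 30 left.
Only 30 left; Riverbend takes them to reach 40.
Total = 9×15 + 23×90 + 22×50 + 17×40 = 3985.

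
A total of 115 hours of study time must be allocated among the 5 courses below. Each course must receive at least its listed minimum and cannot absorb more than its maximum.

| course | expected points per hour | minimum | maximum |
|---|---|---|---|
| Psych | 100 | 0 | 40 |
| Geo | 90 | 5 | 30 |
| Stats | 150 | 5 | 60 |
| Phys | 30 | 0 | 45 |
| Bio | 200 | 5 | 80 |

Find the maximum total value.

20950

Meeting every minimum uses 0+5+5+0+5 = 15 hours, leaving 100.
Rank by expected points per hour: Bio 200 > Stats 150 > Psych 100 > Geo 90 > Phys 30.
Bio: +75 to 80 (cap) → 25 left.
Stats has room for 55 more but only 25 remain, so it gets 30.
Total = 90×5 + 150×30 + 200×80 = 20950.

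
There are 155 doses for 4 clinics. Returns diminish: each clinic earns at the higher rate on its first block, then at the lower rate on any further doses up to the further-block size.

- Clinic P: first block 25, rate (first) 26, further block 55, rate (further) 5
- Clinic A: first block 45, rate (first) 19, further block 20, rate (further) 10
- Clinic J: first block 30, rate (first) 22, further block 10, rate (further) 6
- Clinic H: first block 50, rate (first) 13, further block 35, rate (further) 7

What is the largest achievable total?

2865

Order all 8 blocks by rate: Clinic P/tier1 26 > Clinic J/tier1 22 > Clinic A/tier1 19 > Clinic H/tier1 13 > Clinic A/tier2 10 > Clinic H/tier2 7 > Clinic J/tier2 6 > Clinic P/tier2 5.
Clinic P tier1 at 26: fill all 25 — 130 left.
Clinic J tier1 at 22: fill all 30 — 100 left.
Fill Clinic A tier1 block (45 at 19) — 55 left.
Clinic H/tier1 (13): +50 — 5 left.
Clinic A tier2 at 10: only 5 left, fill 5.
Total = 26×25 + 22×30 + 19×45 + 13×50 + 10×5 = 2865.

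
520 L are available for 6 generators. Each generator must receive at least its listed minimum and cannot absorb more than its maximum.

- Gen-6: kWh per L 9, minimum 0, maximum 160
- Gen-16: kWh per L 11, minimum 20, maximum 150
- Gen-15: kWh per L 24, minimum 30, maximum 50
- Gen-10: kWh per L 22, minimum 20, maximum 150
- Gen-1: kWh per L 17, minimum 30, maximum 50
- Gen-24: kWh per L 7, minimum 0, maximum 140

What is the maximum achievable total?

Meeting every minimum uses 0+20+30+20+30+0 = 100 L, leaving 420.
Rank by kWh per L: Gen-15 24 > Gen-10 22 > Gen-1 17 > Gen-16 11 > Gen-6 9 > Gen-24 7.
Gen-15: +20 to 50 (cap) ; 400 left.
Give Gen-10 130 more to hit its cap of 150 ; 270 left.
Give Gen-1 20 more to hit its cap of 50 ; 250 left.
Give Gen-16 130 more to hit its cap of 150 ; 120 left.
Gen-6: +120 (room for 160) → 120. Pool exhausted.
Total = 9×120 + 11×150 + 24×50 + 22×150 + 17×50 = 8080.

8080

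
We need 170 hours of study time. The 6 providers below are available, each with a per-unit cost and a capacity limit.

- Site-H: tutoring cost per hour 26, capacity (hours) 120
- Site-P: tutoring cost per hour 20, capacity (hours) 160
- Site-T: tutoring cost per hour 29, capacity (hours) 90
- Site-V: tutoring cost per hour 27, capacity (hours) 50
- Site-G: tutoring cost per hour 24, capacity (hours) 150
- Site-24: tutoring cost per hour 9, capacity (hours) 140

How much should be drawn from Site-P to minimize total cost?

30

Cheapest first:
Site-24 (9): use full 140 → 30 hours to go.
Site-P at 20: take 30 of its 160 → requirement met.
Site-G, Site-H, Site-V, Site-T: unused.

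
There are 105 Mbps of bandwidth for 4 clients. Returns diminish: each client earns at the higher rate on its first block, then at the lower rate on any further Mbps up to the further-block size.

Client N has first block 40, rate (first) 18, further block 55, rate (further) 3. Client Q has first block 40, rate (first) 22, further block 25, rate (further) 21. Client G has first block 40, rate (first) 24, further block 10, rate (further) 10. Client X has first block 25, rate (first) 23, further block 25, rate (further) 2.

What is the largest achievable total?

Order all 8 blocks by rate: Client G/first 24 > Client X/first 23 > Client Q/first 22 > Client Q/second 21 > Client N/first 18 > Client G/second 10 > Client N/second 3 > Client X/second 2.
Client G first at 24: fill all 40 ; 65 left.
Client X first at 23: fill all 25 ; 40 left.
Client Q/first (22): +40 ; 0 left.
Total = 24×40 + 23×25 + 22×40 = 2415.

2415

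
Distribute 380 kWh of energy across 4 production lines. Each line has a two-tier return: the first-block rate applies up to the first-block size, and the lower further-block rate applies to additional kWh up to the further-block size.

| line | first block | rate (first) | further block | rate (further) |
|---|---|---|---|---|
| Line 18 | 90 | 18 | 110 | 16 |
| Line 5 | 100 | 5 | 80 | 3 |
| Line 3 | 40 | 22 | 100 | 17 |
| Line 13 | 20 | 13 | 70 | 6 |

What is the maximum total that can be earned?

6340

Order all 8 blocks by rate: Line 3/first 22 > Line 18/first 18 > Line 3/second 17 > Line 18/second 16 > Line 13/first 13 > Line 13/second 6 > Line 5/first 5 > Line 5/second 3.
Line 3 first at 22: fill all 40 ; 340 left.
Line 18 first at 18: fill all 90 ; 250 left.
Fill Line 3 second block (100 at 17) ; 150 left.
Line 18 second at 16: fill all 110 ; 40 left.
Line 13/first (13): +20 ; 20 left.
Line 13 second at 6: only 20 left, fill 20.
Total = 22×40 + 18×90 + 17×100 + 16×110 + 13×20 + 6×20 = 6340.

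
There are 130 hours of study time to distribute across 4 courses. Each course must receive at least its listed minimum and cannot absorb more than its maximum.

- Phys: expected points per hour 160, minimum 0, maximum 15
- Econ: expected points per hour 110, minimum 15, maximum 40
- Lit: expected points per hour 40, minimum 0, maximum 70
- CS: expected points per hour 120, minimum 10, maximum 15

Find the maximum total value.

Meeting every minimum uses 0+15+0+10 = 25 hours, leaving 105.
Order the courses by expected points per hour: Phys 160 > CS 120 > Econ 110 > Lit 40.
Phys: +15 to 15 (cap) → 90 left.
Give CS 5 more to hit its cap of 15 → 85 left.
Give Econ 25 more to hit its cap of 40 → 60 left.
Lit has room for 70 more but only 60 remain, so it gets 60.
Total = 160×15 + 110×40 + 40×60 + 120×15 = 11000.

11000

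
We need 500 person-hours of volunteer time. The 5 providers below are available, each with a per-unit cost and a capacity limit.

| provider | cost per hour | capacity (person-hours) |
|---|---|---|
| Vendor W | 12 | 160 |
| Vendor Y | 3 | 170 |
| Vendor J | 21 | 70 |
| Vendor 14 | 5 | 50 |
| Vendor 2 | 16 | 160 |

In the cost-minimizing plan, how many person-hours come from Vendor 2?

Use providers in increasing cost order.
Vendor Y at 3: take all 170 person-hours → 330 still needed.
Take 50 from Vendor 14 at 5 → need 280 more.
Take 160 from Vendor W at 12 → need 120 more.
Vendor 2 at 16: take 120 of its 160 → requirement met.
Vendor J: unused.

120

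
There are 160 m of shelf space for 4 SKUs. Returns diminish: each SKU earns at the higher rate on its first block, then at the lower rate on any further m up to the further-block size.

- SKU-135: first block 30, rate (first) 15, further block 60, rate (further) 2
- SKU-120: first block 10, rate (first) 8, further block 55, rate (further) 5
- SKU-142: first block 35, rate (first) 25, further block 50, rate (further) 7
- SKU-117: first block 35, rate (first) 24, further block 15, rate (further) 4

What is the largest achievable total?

Rank every tier by rate: SKU-142/first 25 > SKU-117/first 24 > SKU-135/first 15 > SKU-120/first 8 > SKU-142/second 7 > SKU-120/second 5 > SKU-117/second 4 > SKU-135/second 2.
SKU-142/first (25): +35 ; 125 left.
Fill SKU-117 first block (35 at 24) ; 90 left.
SKU-135 first at 15: fill all 30 ; 60 left.
Fill SKU-120 first block (10 at 8) ; 50 left.
SKU-142/second (7): +50 ; 0 left.
Total = 25×35 + 24×35 + 15×30 + 8×10 + 7×50 = 2595.

2595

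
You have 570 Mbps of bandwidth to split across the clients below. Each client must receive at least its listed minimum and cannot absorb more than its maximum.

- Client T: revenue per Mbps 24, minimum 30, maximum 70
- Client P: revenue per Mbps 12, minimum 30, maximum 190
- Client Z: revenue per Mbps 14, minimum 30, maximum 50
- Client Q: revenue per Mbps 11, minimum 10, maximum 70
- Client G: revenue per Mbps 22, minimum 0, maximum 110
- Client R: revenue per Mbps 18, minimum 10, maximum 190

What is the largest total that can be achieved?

Meeting every minimum uses 30+30+30+10+0+10 = 110 Mbps, leaving 460.
Order the clients by revenue per Mbps: Client T 24 > Client G 22 > Client R 18 > Client Z 14 > Client P 12 > Client Q 11.
Give Client T 40 more to hit its cap of 70 → 420 left.
Client G takes 110 more to reach its cap of 110 → 310 left.
Client R takes 180 more to reach its cap of 190 → 130 left.
Give Client Z 20 more to hit its cap of 50 → 110 left.
Client P has room for 160 more but only 110 remain, so it gets 140.
Total = 24×70 + 12×140 + 14×50 + 11×10 + 22×110 + 18×190 = 10010.

10010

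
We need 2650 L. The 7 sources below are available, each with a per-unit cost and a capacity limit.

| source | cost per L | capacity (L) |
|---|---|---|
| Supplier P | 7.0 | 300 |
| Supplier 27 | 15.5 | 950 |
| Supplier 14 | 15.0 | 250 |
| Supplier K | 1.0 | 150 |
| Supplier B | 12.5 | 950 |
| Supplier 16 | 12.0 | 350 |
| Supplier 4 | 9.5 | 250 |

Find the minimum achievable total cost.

Fill from the cheapest source first.
Take 150 from Supplier K at 1.0 — need 2500 more.
Supplier P (7.0): use full 300 — 2200 L to go.
Take 250 from Supplier 4 at 9.5 — need 1950 more.
Supplier 16 (12.0): use full 350 — 1600 L to go.
Take 950 from Supplier B at 12.5 — need 650 more.
Supplier 14 at 15.0: take all 250 L — 400 still needed.
Take 400 from Supplier 27 at 15.5 to finish.
Cost = 150×1.0 + 300×7.0 + 250×9.5 + 350×12.0 + 950×12.5 + 250×15.0 + 400×15.5 = 30650.

30650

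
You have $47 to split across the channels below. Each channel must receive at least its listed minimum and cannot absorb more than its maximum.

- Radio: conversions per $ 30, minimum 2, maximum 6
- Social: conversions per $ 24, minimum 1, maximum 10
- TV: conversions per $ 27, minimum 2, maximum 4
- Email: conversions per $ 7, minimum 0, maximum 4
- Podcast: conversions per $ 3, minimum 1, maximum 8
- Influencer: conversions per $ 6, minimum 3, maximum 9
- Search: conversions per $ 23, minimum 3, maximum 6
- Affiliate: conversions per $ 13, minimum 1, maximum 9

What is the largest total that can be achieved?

Meeting every minimum uses 2+1+2+0+1+3+3+1 = 13 $, leaving 34.
Highest conversions per $ first: Radio 30 > TV 27 > Social 24 > Search 23 > Affiliate 13 > Email 7 > Influencer 6 > Podcast 3.
Give Radio 4 more to hit its cap of 6 — 30 left.
TV: +2 to 4 (cap) — 28 left.
Social takes 9 more to reach its cap of 10 — 19 left.
Give Search 3 more to hit its cap of 6 — 16 left.
Affiliate takes 8 more to reach its cap of 9 — 8 left.
Email: +4 to 4 (cap) — 4 left.
Influencer: +4 (room for 6) → 7. Pool exhausted.
Total = 30×6 + 24×10 + 27×4 + 7×4 + 3×1 + 6×7 + 23×6 + 13×9 = 856.

856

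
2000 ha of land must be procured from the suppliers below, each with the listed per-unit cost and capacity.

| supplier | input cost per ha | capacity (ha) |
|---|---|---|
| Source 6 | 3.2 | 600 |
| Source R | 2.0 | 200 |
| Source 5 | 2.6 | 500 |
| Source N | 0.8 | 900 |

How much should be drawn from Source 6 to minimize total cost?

Cheapest first:
Source N at 0.8: take all 900 ha ; 1100 still needed.
Take 200 from Source R at 2.0 ; need 900 more.
Take 500 from Source 5 at 2.6 ; need 400 more.
Take 400 from Source 6 at 3.2 to finish.

400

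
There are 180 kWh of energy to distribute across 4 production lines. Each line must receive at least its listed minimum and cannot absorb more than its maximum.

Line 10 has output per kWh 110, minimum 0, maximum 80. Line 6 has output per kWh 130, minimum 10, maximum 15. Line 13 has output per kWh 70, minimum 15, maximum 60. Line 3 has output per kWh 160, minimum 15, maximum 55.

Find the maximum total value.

21650

Meeting every minimum uses 0+10+15+15 = 40 kWh, leaving 140.
Rank by output per kWh: Line 3 160 > Line 6 130 > Line 10 110 > Line 13 70.
Line 3 takes 40 more to reach its cap of 55 — 100 left.
Line 6 takes 5 more to reach its cap of 15 — 95 left.
Line 10 takes 80 more to reach its cap of 80 — 15 left.
Line 13 has room for 45 more but only 15 remain, so it gets 30.
Total = 110×80 + 130×15 + 70×30 + 160×55 = 21650.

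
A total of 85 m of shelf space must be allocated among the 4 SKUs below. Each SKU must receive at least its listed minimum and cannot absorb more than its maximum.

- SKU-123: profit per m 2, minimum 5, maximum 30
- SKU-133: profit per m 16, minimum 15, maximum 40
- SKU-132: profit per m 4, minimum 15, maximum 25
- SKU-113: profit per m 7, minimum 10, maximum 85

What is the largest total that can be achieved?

Meeting every minimum uses 5+15+15+10 = 45 m, leaving 40.
Order the SKUs by profit per m: SKU-133 16 > SKU-113 7 > SKU-132 4 > SKU-123 2.
Give SKU-133 25 more to hit its cap of 40 — 15 left.
SKU-113 has room for 75 more but only 15 remain, so it gets 25.
Total = 2×5 + 16×40 + 4×15 + 7×25 = 885.

885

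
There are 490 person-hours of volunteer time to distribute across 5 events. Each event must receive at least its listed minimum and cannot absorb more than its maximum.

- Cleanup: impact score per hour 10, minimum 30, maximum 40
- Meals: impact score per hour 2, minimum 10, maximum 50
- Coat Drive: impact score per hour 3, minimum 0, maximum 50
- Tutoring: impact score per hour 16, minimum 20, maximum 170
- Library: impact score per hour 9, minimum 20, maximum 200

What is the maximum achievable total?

Meeting every minimum uses 30+10+0+20+20 = 80 person-hours, leaving 410.
Highest impact score per hour first: Tutoring 16 > Cleanup 10 > Library 9 > Coat Drive 3 > Meals 2.
Give Tutoring 150 more to hit its cap of 170 → 260 left.
Cleanup: +10 to 40 (cap) → 250 left.
Library: +180 to 200 (cap) → 70 left.
Coat Drive: +50 to 50 (cap) → 20 left.
Only 20 left; Meals takes them to reach 30.
Total = 10×40 + 2×30 + 3×50 + 16×170 + 9×200 = 5130.

5130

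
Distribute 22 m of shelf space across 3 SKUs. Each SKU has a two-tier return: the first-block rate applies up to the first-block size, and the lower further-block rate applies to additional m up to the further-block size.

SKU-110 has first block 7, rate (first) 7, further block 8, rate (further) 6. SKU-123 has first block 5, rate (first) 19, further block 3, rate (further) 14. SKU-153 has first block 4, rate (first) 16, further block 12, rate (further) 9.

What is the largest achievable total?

Rank every tier by rate: SKU-123/first 19 > SKU-153/first 16 > SKU-123/second 14 > SKU-153/second 9 > SKU-110/first 7 > SKU-110/second 6.
Fill SKU-123 first block (5 at 19) ; 17 left.
SKU-153 first at 16: fill all 4 ; 13 left.
SKU-123/second (14): +3 ; 10 left.
10 remain; put them into SKU-153 second at 9.
Total = 19×5 + 16×4 + 14×3 + 9×10 = 291.

291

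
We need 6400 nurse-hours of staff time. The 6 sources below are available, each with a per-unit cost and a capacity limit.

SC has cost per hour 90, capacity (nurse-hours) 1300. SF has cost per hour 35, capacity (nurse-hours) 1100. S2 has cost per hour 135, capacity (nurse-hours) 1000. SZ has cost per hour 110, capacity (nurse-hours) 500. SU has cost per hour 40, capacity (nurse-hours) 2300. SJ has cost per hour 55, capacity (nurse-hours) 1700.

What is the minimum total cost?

341000

Fill from the cheapest source first.
Take 1100 from SF at 35 ; need 5300 more.
SU at 40: take all 2300 nurse-hours ; 3000 still needed.
Take 1700 from SJ at 55 ; need 1300 more.
SC at 90: take all 1300 nurse-hours ; 0 still needed.
SZ, S2: unused.
Cost = 1100×35 + 2300×40 + 1700×55 + 1300×90 = 341000.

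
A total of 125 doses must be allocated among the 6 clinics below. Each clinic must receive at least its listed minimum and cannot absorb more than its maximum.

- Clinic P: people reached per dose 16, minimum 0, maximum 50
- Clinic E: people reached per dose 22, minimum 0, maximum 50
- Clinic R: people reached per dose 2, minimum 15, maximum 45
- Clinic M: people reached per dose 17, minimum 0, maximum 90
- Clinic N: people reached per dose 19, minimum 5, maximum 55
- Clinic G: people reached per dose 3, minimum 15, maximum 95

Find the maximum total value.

Meeting every minimum uses 0+0+15+0+5+15 = 35 doses, leaving 90.
Order the clinics by people reached per dose: Clinic E 22 > Clinic N 19 > Clinic M 17 > Clinic P 16 > Clinic G 3 > Clinic R 2.
Give Clinic E 50 more to hit its cap of 50 → 40 left.
Clinic N has room for 50 more but only 40 remain, so it gets 45.
Total = 22×50 + 2×15 + 19×45 + 3×15 = 2030.

2030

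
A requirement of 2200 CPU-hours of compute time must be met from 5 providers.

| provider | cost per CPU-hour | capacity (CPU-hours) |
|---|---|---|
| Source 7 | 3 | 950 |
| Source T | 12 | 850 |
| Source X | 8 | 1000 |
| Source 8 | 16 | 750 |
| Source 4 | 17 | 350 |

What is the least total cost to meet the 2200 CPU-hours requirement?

13850

Cheapest first:
Take 950 from Source 7 at 3 — need 1250 more.
Source X at 8: take all 1000 CPU-hours — 250 still needed.
Take 250 from Source T at 12 to finish.
Source 8, Source 4: unused.
Cost = 950×3 + 1000×8 + 250×12 = 13850.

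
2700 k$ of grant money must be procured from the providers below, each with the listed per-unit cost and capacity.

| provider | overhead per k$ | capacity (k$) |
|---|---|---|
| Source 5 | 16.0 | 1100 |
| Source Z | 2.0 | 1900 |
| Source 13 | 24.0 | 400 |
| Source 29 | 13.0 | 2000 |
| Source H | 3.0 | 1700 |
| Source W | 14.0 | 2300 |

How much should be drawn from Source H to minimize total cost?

Use providers in increasing cost order.
Source Z (2.0): use full 1900 — 800 k$ to go.
Take 800 from Source H at 3.0 to finish.
Source 29, Source W, Source 5, Source 13: unused.

800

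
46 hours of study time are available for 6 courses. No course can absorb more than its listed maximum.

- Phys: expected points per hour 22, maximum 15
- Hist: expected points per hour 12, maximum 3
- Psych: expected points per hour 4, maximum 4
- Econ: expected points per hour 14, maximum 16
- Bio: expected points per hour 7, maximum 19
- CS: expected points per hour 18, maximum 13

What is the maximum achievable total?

Order the courses by expected points per hour: Phys 22 > CS 18 > Econ 14 > Hist 12 > Bio 7 > Psych 4.
Give Phys 15 to hit its cap of 15 — 31 left.
Give CS 13 to hit its cap of 13 — 18 left.
Econ: +16 to 16 (cap) — 2 left.
Hist has room for 3 but only 2 remain, so it gets 2.
Total = 22×15 + 12×2 + 14×16 + 18×13 = 812.

812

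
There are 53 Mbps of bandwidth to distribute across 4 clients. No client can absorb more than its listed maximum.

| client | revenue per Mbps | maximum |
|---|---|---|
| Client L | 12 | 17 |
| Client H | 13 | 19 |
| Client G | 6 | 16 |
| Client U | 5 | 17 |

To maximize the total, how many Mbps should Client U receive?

1

Order the clients by revenue per Mbps: Client H 13 > Client L 12 > Client G 6 > Client U 5.
Client H: +19 to 19 (cap) ; 34 left.
Give Client L 17 to hit its cap of 17 ; 17 left.
Client G: +16 to 16 (cap) ; 1 left.
Only 1 left; Client U takes them to reach 1.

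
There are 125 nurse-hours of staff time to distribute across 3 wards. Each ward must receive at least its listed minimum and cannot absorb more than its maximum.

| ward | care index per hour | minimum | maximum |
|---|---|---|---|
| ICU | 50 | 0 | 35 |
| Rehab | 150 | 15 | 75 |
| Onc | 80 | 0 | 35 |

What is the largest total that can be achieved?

Meeting every minimum uses 0+15+0 = 15 nurse-hours, leaving 110.
Highest care index per hour first: Rehab 150 > Onc 80 > ICU 50.
Rehab: +60 to 75 (cap) → 50 left.
Onc takes 35 more to reach its cap of 35 → 15 left.
Only 15 left; ICU takes them to reach 15.
Total = 50×15 + 150×75 + 80×35 = 14800.

14800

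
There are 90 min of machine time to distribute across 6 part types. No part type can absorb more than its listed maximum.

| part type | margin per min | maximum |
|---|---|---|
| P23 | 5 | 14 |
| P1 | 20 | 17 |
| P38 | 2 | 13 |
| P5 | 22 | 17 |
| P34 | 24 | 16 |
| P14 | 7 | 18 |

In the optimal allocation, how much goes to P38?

8

Order the part types by margin per min: P34 24 > P5 22 > P1 20 > P14 7 > P23 5 > P38 2.
Give P34 16 to hit its cap of 16 → 74 left.
P5: +17 to 17 (cap) → 57 left.
P1: +17 to 17 (cap) → 40 left.
P14: +18 to 18 (cap) → 22 left.
P23: +14 to 14 (cap) → 8 left.
P38: +8 (room for 13) → 8. Pool exhausted.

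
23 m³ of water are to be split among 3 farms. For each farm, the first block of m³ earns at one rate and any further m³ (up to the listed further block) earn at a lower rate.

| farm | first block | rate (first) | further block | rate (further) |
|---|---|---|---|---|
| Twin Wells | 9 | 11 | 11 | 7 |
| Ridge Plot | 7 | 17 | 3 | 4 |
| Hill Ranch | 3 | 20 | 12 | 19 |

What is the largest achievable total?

418

Order all 6 blocks by rate: Hill Ranch/tier1 20 > Hill Ranch/tier2 19 > Ridge Plot/tier1 17 > Twin Wells/tier1 11 > Twin Wells/tier2 7 > Ridge Plot/tier2 4.
Fill Hill Ranch tier1 block (3 at 20) → 20 left.
Fill Hill Ranch tier2 block (12 at 19) → 8 left.
Ridge Plot/tier1 (17): +7 → 1 left.
Twin Wells/tier1: +1 of 9 at 11; pool empty.
Total = 20×3 + 19×12 + 17×7 + 11×1 = 418.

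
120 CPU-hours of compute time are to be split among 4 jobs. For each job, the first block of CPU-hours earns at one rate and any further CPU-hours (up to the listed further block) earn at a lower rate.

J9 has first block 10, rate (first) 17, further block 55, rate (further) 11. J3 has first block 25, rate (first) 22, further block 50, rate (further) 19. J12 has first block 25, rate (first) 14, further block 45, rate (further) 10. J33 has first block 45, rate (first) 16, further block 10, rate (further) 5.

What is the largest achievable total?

2230

Rank every tier by rate: J3/tier1 22 > J3/tier2 19 > J9/tier1 17 > J33/tier1 16 > J12/tier1 14 > J9/tier2 11 > J12/tier2 10 > J33/tier2 5.
J3/tier1 (22): +25 ; 95 left.
J3/tier2 (19): +50 ; 45 left.
J9/tier1 (17): +10 ; 35 left.
35 remain; put them into J33 tier1 at 16.
Total = 22×25 + 19×50 + 17×10 + 16×35 = 2230.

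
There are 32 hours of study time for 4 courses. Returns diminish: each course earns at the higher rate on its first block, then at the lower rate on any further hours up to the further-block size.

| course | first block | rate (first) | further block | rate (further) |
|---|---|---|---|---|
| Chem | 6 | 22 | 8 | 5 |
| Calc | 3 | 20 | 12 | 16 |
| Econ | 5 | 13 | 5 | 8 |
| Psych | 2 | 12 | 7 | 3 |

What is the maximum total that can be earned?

505

Order all 8 blocks by rate: Chem/T1 22 > Calc/T1 20 > Calc/T2 16 > Econ/T1 13 > Psych/T1 12 > Econ/T2 8 > Chem/T2 5 > Psych/T2 3.
Fill Chem T1 block (6 at 22) → 26 left.
Fill Calc T1 block (3 at 20) → 23 left.
Fill Calc T2 block (12 at 16) → 11 left.
Fill Econ T1 block (5 at 13) → 6 left.
Psych T1 at 12: fill all 2 → 4 left.
Econ/T2: +4 of 5 at 8; pool empty.
Total = 22×6 + 20×3 + 16×12 + 13×5 + 12×2 + 8×4 = 505.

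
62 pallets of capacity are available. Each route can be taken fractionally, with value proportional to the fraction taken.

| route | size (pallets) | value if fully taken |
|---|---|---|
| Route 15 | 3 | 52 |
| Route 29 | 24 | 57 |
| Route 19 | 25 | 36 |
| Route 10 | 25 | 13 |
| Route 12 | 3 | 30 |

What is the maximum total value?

Rank by value-to-size ratio: Route 15 52/3≈17.3, Route 12 30/3≈10, Route 29 57/24≈2.38, Route 19 36/25≈1.44, Route 10 13/25≈0.52.
Route 15: take in full, 3 pallets for value 52 → 59 left.
Route 12: take in full, 3 pallets for value 30 → 56 left.
Route 29: take in full, 24 pallets for value 57 → 32 left.
All 25 pallets of Route 19 fit (value 36) → 7 remain.
Fill the last 7 pallets with part of Route 10: 7/25 of it earns 3.64.
Total value = 178.64.

178.64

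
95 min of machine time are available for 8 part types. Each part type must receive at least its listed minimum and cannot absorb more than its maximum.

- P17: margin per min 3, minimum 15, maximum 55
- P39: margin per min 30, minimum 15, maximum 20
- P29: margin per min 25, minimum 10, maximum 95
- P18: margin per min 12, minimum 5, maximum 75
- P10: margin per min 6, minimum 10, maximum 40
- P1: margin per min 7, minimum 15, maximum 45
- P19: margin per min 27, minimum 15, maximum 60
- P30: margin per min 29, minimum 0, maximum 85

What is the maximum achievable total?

1670

Meeting every minimum uses 15+15+10+5+10+15+15+0 = 85 min, leaving 10.
Rank by margin per min: P39 30 > P30 29 > P19 27 > P29 25 > P18 12 > P1 7 > P10 6 > P17 3.
P39 takes 5 more to reach its cap of 20 → 5 left.
P30: +5 (room for 85) → 5. Pool exhausted.
Total = 3×15 + 30×20 + 25×10 + 12×5 + 6×10 + 7×15 + 27×15 + 29×5 = 1670.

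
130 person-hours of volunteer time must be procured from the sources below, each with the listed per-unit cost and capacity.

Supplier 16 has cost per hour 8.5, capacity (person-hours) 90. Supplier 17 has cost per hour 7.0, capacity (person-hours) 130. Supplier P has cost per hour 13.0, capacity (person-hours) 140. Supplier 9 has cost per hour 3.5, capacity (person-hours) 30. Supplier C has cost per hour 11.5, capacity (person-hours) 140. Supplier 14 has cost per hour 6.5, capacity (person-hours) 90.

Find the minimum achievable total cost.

760

Cheapest first:
Supplier 9 at 3.5: take all 30 person-hours ; 100 still needed.
Take 90 from Supplier 14 at 6.5 ; need 10 more.
Supplier 17 (7.0): take the remaining 10 ; done.
Supplier 16, Supplier C, Supplier P: unused.
Cost = 30×3.5 + 90×6.5 + 10×7.0 = 760.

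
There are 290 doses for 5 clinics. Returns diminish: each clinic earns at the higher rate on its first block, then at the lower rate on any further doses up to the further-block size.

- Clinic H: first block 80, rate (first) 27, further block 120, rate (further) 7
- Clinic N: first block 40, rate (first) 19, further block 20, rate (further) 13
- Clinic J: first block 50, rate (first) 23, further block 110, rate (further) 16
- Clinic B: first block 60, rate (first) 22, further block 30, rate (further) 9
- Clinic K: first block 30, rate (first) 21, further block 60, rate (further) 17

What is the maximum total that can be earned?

6530

Rank every tier by rate: Clinic H/T1 27 > Clinic J/T1 23 > Clinic B/T1 22 > Clinic K/T1 21 > Clinic N/T1 19 > Clinic K/T2 17 > Clinic J/T2 16 > Clinic N/T2 13 > Clinic B/T2 9 > Clinic H/T2 7.
Clinic H/T1 (27): +80 ; 210 left.
Clinic J/T1 (23): +50 ; 160 left.
Fill Clinic B T1 block (60 at 22) ; 100 left.
Clinic K T1 at 21: fill all 30 ; 70 left.
Clinic N/T1 (19): +40 ; 30 left.
Clinic K T2 at 17: only 30 left, fill 30.
Total = 27×80 + 23×50 + 22×60 + 21×30 + 19×40 + 17×30 = 6530.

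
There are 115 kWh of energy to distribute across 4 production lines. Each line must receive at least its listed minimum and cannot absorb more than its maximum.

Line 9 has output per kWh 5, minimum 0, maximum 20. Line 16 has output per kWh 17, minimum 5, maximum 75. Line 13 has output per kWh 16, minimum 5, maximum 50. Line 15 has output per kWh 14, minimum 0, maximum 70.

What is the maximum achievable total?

1915

Meeting every minimum uses 0+5+5+0 = 10 kWh, leaving 105.
Highest output per kWh first: Line 16 17 > Line 13 16 > Line 15 14 > Line 9 5.
Give Line 16 70 more to hit its cap of 75 → 35 left.
Line 13 has room for 45 more but only 35 remain, so it gets 40.
Total = 17×75 + 16×40 = 1915.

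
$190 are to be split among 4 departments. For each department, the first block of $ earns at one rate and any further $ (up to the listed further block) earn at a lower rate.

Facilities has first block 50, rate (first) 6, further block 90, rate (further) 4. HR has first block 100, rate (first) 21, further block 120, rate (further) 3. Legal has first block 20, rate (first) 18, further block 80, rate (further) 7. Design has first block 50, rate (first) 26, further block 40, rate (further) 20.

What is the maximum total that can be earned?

Order all 8 blocks by rate: Design/first 26 > HR/first 21 > Design/second 20 > Legal/first 18 > Legal/second 7 > Facilities/first 6 > Facilities/second 4 > HR/second 3.
Fill Design first block (50 at 26) → 140 left.
Fill HR first block (100 at 21) → 40 left.
Design second at 20: fill all 40 → 0 left.
Total = 26×50 + 21×100 + 20×40 = 4200.

4200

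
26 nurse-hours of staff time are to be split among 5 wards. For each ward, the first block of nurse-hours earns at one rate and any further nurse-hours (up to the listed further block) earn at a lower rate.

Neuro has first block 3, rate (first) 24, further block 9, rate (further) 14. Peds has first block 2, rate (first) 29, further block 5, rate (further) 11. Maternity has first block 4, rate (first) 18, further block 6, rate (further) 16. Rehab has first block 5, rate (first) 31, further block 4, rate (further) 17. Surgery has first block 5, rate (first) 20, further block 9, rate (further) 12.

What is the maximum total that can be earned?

573

Order all 10 blocks by rate: Rehab/first 31 > Peds/first 29 > Neuro/first 24 > Surgery/first 20 > Maternity/first 18 > Rehab/second 17 > Maternity/second 16 > Neuro/second 14 > Surgery/second 12 > Peds/second 11.
Fill Rehab first block (5 at 31) ; 21 left.
Peds/first (29): +2 ; 19 left.
Neuro first at 24: fill all 3 ; 16 left.
Fill Surgery first block (5 at 20) ; 11 left.
Maternity/first (18): +4 ; 7 left.
Fill Rehab second block (4 at 17) ; 3 left.
Maternity/second: +3 of 6 at 16; pool empty.
Total = 31×5 + 29×2 + 24×3 + 20×5 + 18×4 + 17×4 + 16×3 = 573.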